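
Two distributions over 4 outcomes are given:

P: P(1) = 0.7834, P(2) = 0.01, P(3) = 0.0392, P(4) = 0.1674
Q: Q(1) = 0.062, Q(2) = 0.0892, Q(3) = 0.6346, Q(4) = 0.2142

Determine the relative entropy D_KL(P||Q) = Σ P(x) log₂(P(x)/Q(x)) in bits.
2.6182 bits

D_KL(P||Q) = Σ P(x) log₂(P(x)/Q(x))

Computing term by term:
  P(1)·log₂(P(1)/Q(1)) = 0.7834·log₂(0.7834/0.062) = 2.86678
  P(2)·log₂(P(2)/Q(2)) = 0.01·log₂(0.01/0.0892) = -0.03157
  P(3)·log₂(P(3)/Q(3)) = 0.0392·log₂(0.0392/0.6346) = -0.15746
  P(4)·log₂(P(4)/Q(4)) = 0.1674·log₂(0.1674/0.2142) = -0.05954

D_KL(P||Q) = 2.86678 - 0.03157 - 0.15746 - 0.05954 = 2.61821 ≈ 2.6182 bits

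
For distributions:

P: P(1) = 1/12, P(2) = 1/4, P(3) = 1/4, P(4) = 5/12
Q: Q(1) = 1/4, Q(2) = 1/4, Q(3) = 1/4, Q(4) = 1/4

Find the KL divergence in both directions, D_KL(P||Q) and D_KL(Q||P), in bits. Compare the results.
D_KL(P||Q) = 0.1750 bits, D_KL(Q||P) = 0.2120 bits. D_KL(Q||P) is larger than D_KL(P||Q) by 0.0370 bits; the two directions differ.

D_KL(P||Q) = Σ P(x) log₂(P(x)/Q(x))

Computing term by term:
  P(1)·log₂(P(1)/Q(1)) = (1/12)·log₂((1/12)/(1/4)) = -0.13208
  P(2)·log₂(P(2)/Q(2)) = (1/4)·log₂((1/4)/(1/4)) = 0.00000
  P(3)·log₂(P(3)/Q(3)) = (1/4)·log₂((1/4)/(1/4)) = 0.00000
  P(4)·log₂(P(4)/Q(4)) = (5/12)·log₂((5/12)/(1/4)) = 0.30707

D_KL(P||Q) = -0.13208 + 0.00000 + 0.00000 + 0.30707 = 0.17499 ≈ 0.1750 bits

D_KL(Q||P) = Σ Q(x) log₂(Q(x)/P(x))

Computing term by term:
  Q(1)·log₂(Q(1)/P(1)) = (1/4)·log₂((1/4)/(1/12)) = 0.39624
  Q(2)·log₂(Q(2)/P(2)) = (1/4)·log₂((1/4)/(1/4)) = 0.00000
  Q(3)·log₂(Q(3)/P(3)) = (1/4)·log₂((1/4)/(1/4)) = 0.00000
  Q(4)·log₂(Q(4)/P(4)) = (1/4)·log₂((1/4)/(5/12)) = -0.18424

D_KL(Q||P) = 0.39624 + 0.00000 + 0.00000 - 0.18424 = 0.21200 ≈ 0.2120 bits

These are NOT equal (difference: 0.0370 bits). KL divergence is asymmetric: D_KL(P||Q) ≠ D_KL(Q||P) in general.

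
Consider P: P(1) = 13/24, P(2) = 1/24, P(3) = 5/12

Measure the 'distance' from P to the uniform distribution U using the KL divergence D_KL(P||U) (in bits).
0.3885 bits

U(i) = 1/3 for all i

D_KL(P||U) = Σ P(x) log₂(P(x) / (1/3))
           = Σ P(x) log₂(P(x)) + log₂(3)
           = log₂(3) - H(P)

H(P) = -Σ P(x) log₂(P(x)):
  -P(1)·log₂(P(1)) = -(13/24)·log₂(13/24) = 0.47912
  -P(2)·log₂(P(2)) = -(1/24)·log₂(1/24) = 0.19104
  -P(3)·log₂(P(3)) = -(5/12)·log₂(5/12) = 0.52626
H(P) = 0.47912 + 0.19104 + 0.52626 = 1.19642 bits

log₂(3) = 1.58496 bits

D_KL(P||U) = 1.58496 - 1.19642 = 0.38854 ≈ 0.3885 bits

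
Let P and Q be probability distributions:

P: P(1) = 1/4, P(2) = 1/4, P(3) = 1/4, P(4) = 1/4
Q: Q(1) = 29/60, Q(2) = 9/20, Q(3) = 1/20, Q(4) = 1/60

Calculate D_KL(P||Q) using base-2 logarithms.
1.1074 bits

D_KL(P||Q) = Σ P(x) log₂(P(x)/Q(x))

Computing term by term:
  P(1)·log₂(P(1)/Q(1)) = (1/4)·log₂((1/4)/(29/60)) = -0.23777
  P(2)·log₂(P(2)/Q(2)) = (1/4)·log₂((1/4)/(9/20)) = -0.21200
  P(3)·log₂(P(3)/Q(3)) = (1/4)·log₂((1/4)/(1/20)) = 0.58048
  P(4)·log₂(P(4)/Q(4)) = (1/4)·log₂((1/4)/(1/60)) = 0.97672

D_KL(P||Q) = -0.23777 - 0.21200 + 0.58048 + 0.97672 = 1.10743 ≈ 1.1074 bits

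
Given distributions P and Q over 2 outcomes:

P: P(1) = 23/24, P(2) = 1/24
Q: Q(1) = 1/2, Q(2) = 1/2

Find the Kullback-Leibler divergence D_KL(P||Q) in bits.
0.7501 bits

D_KL(P||Q) = Σ P(x) log₂(P(x)/Q(x))

Computing term by term:
  P(1)·log₂(P(1)/Q(1)) = (23/24)·log₂((23/24)/(1/2)) = 0.89949
  P(2)·log₂(P(2)/Q(2)) = (1/24)·log₂((1/24)/(1/2)) = -0.14937

D_KL(P||Q) = 0.89949 - 0.14937 = 0.75012 ≈ 0.7501 bits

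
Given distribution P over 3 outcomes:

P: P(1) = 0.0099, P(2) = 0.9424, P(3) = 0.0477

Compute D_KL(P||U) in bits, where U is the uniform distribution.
1.2290 bits

U(i) = 1/3 for all i

D_KL(P||U) = Σ P(x) log₂(P(x) / (1/3))
           = Σ P(x) log₂(P(x)) + log₂(3)
           = log₂(3) - H(P)

H(P) = -Σ P(x) log₂(P(x)):
  -P(1)·log₂(P(1)) = -(0.0099)·log₂(0.0099) = 0.06592
  -P(2)·log₂(P(2)) = -(0.9424)·log₂(0.9424) = 0.08066
  -P(3)·log₂(P(3)) = -(0.0477)·log₂(0.0477) = 0.20940
H(P) = 0.06592 + 0.08066 + 0.20940 = 0.35598 bits

log₂(3) = 1.58496 bits

D_KL(P||U) = 1.58496 - 0.35598 = 1.22898 ≈ 1.2290 bits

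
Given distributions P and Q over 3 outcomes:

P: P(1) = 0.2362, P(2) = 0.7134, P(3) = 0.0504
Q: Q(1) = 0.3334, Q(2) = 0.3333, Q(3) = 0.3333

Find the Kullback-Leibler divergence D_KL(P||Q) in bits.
0.5284 bits

D_KL(P||Q) = Σ P(x) log₂(P(x)/Q(x))

Computing term by term:
  P(1)·log₂(P(1)/Q(1)) = 0.2362·log₂(0.2362/0.3334) = -0.11745
  P(2)·log₂(P(2)/Q(2)) = 0.7134·log₂(0.7134/0.3333) = 0.78323
  P(3)·log₂(P(3)/Q(3)) = 0.0504·log₂(0.0504/0.3333) = -0.13736

D_KL(P||Q) = -0.11745 + 0.78323 - 0.13736 = 0.52842 ≈ 0.5284 bits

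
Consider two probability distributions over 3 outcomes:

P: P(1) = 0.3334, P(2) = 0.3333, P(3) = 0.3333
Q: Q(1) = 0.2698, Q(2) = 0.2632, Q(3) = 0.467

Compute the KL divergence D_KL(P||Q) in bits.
0.0532 bits

D_KL(P||Q) = Σ P(x) log₂(P(x)/Q(x))

Computing term by term:
  P(1)·log₂(P(1)/Q(1)) = 0.3334·log₂(0.3334/0.2698) = 0.10181
  P(2)·log₂(P(2)/Q(2)) = 0.3333·log₂(0.3333/0.2632) = 0.11354
  P(3)·log₂(P(3)/Q(3)) = 0.3333·log₂(0.3333/0.467) = -0.16218

D_KL(P||Q) = 0.10181 + 0.11354 - 0.16218 = 0.05317 ≈ 0.0532 bits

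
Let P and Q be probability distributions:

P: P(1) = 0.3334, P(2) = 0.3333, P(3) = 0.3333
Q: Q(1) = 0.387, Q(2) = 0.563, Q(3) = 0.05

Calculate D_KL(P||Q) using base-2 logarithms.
0.5884 bits

D_KL(P||Q) = Σ P(x) log₂(P(x)/Q(x))

Computing term by term:
  P(1)·log₂(P(1)/Q(1)) = 0.3334·log₂(0.3334/0.387) = -0.07171
  P(2)·log₂(P(2)/Q(2)) = 0.3333·log₂(0.3333/0.563) = -0.25208
  P(3)·log₂(P(3)/Q(3)) = 0.3333·log₂(0.3333/0.05) = 0.91218

D_KL(P||Q) = -0.07171 - 0.25208 + 0.91218 = 0.58839 ≈ 0.5884 bits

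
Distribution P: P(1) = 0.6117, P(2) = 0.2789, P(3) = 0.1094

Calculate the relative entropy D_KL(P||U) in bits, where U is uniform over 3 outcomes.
0.2882 bits

U(i) = 1/3 for all i

D_KL(P||U) = Σ P(x) log₂(P(x) / (1/3))
           = Σ P(x) log₂(P(x)) + log₂(3)
           = log₂(3) - H(P)

H(P) = -Σ P(x) log₂(P(x)):
  -P(1)·log₂(P(1)) = -(0.6117)·log₂(0.6117) = 0.43376
  -P(2)·log₂(P(2)) = -(0.2789)·log₂(0.2789) = 0.51378
  -P(3)·log₂(P(3)) = -(0.1094)·log₂(0.1094) = 0.34924
H(P) = 0.43376 + 0.51378 + 0.34924 = 1.29678 bits

log₂(3) = 1.58496 bits

D_KL(P||U) = 1.58496 - 1.29678 = 0.28818 ≈ 0.2882 bits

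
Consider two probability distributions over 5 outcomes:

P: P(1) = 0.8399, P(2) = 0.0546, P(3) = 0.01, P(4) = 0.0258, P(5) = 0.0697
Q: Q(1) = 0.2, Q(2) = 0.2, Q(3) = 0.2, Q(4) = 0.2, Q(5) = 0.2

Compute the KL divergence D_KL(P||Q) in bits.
1.4111 bits

D_KL(P||Q) = Σ P(x) log₂(P(x)/Q(x))

Computing term by term:
  P(1)·log₂(P(1)/Q(1)) = 0.8399·log₂(0.8399/0.2) = 1.73878
  P(2)·log₂(P(2)/Q(2)) = 0.0546·log₂(0.0546/0.2) = -0.10227
  P(3)·log₂(P(3)/Q(3)) = 0.01·log₂(0.01/0.2) = -0.04322
  P(4)·log₂(P(4)/Q(4)) = 0.0258·log₂(0.0258/0.2) = -0.07623
  P(5)·log₂(P(5)/Q(5)) = 0.0697·log₂(0.0697/0.2) = -0.10600

D_KL(P||Q) = 1.73878 - 0.10227 - 0.04322 - 0.07623 - 0.10600 = 1.41106 ≈ 1.4111 bits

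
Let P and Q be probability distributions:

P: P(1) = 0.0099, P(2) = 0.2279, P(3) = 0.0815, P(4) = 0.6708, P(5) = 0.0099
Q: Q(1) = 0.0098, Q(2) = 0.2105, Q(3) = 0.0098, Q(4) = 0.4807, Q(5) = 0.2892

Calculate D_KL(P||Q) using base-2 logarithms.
0.5496 bits

D_KL(P||Q) = Σ P(x) log₂(P(x)/Q(x))

Computing term by term:
  P(1)·log₂(P(1)/Q(1)) = 0.0099·log₂(0.0099/0.0098) = 0.00015
  P(2)·log₂(P(2)/Q(2)) = 0.2279·log₂(0.2279/0.2105) = 0.02611
  P(3)·log₂(P(3)/Q(3)) = 0.0815·log₂(0.0815/0.0098) = 0.24906
  P(4)·log₂(P(4)/Q(4)) = 0.6708·log₂(0.6708/0.4807) = 0.32248
  P(5)·log₂(P(5)/Q(5)) = 0.0099·log₂(0.0099/0.2892) = -0.04820

D_KL(P||Q) = 0.00015 + 0.02611 + 0.24906 + 0.32248 - 0.04820 = 0.54960 ≈ 0.5496 bits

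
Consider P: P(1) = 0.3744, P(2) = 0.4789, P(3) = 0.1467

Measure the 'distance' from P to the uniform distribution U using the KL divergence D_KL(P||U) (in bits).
0.1394 bits

U(i) = 1/3 for all i

D_KL(P||U) = Σ P(x) log₂(P(x) / (1/3))
           = Σ P(x) log₂(P(x)) + log₂(3)
           = log₂(3) - H(P)

H(P) = -Σ P(x) log₂(P(x)):
  -P(1)·log₂(P(1)) = -(0.3744)·log₂(0.3744) = 0.53065
  -P(2)·log₂(P(2)) = -(0.4789)·log₂(0.4789) = 0.50869
  -P(3)·log₂(P(3)) = -(0.1467)·log₂(0.1467) = 0.40622
H(P) = 0.53065 + 0.50869 + 0.40622 = 1.44556 bits

log₂(3) = 1.58496 bits

D_KL(P||U) = 1.58496 - 1.44556 = 0.13940 ≈ 0.1394 bits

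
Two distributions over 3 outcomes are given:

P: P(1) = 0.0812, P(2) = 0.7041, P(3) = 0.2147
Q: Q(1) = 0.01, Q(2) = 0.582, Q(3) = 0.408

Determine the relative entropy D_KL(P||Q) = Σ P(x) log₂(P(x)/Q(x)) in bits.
0.2399 bits

D_KL(P||Q) = Σ P(x) log₂(P(x)/Q(x))

Computing term by term:
  P(1)·log₂(P(1)/Q(1)) = 0.0812·log₂(0.0812/0.01) = 0.24534
  P(2)·log₂(P(2)/Q(2)) = 0.7041·log₂(0.7041/0.582) = 0.19346
  P(3)·log₂(P(3)/Q(3)) = 0.2147·log₂(0.2147/0.408) = -0.19887

D_KL(P||Q) = 0.24534 + 0.19346 - 0.19887 = 0.23993 ≈ 0.2399 bits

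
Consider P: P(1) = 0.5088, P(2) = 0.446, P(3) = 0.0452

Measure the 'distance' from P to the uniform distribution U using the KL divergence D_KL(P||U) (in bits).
0.3675 bits

U(i) = 1/3 for all i

D_KL(P||U) = Σ P(x) log₂(P(x) / (1/3))
           = Σ P(x) log₂(P(x)) + log₂(3)
           = log₂(3) - H(P)

H(P) = -Σ P(x) log₂(P(x)):
  -P(1)·log₂(P(1)) = -(0.5088)·log₂(0.5088) = 0.49599
  -P(2)·log₂(P(2)) = -(0.446)·log₂(0.446) = 0.51954
  -P(3)·log₂(P(3)) = -(0.0452)·log₂(0.0452) = 0.20193
H(P) = 0.49599 + 0.51954 + 0.20193 = 1.21746 bits

log₂(3) = 1.58496 bits

D_KL(P||U) = 1.58496 - 1.21746 = 0.36750 ≈ 0.3675 bits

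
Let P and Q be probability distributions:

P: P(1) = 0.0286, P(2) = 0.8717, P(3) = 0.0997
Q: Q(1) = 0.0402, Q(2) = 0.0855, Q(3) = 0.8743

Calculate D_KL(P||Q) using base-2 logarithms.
2.5937 bits

D_KL(P||Q) = Σ P(x) log₂(P(x)/Q(x))

Computing term by term:
  P(1)·log₂(P(1)/Q(1)) = 0.0286·log₂(0.0286/0.0402) = -0.01405
  P(2)·log₂(P(2)/Q(2)) = 0.8717·log₂(0.8717/0.0855) = 2.92005
  P(3)·log₂(P(3)/Q(3)) = 0.0997·log₂(0.0997/0.8743) = -0.31231

D_KL(P||Q) = -0.01405 + 2.92005 - 0.31231 = 2.59369 ≈ 2.5937 bits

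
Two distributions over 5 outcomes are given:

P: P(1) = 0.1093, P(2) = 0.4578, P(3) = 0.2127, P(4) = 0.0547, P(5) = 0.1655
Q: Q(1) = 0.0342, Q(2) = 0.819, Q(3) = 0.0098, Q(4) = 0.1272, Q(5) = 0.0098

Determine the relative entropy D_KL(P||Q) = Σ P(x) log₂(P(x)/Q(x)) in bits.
1.3517 bits

D_KL(P||Q) = Σ P(x) log₂(P(x)/Q(x))

Computing term by term:
  P(1)·log₂(P(1)/Q(1)) = 0.1093·log₂(0.1093/0.0342) = 0.18321
  P(2)·log₂(P(2)/Q(2)) = 0.4578·log₂(0.4578/0.819) = -0.38416
  P(3)·log₂(P(3)/Q(3)) = 0.2127·log₂(0.2127/0.0098) = 0.94437
  P(4)·log₂(P(4)/Q(4)) = 0.0547·log₂(0.0547/0.1272) = -0.06660
  P(5)·log₂(P(5)/Q(5)) = 0.1655·log₂(0.1655/0.0098) = 0.67489

D_KL(P||Q) = 0.18321 - 0.38416 + 0.94437 - 0.06660 + 0.67489 = 1.35171 ≈ 1.3517 bits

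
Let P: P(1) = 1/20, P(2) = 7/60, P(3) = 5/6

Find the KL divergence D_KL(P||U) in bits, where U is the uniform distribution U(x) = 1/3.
0.7881 bits

U(i) = 1/3 for all i

D_KL(P||U) = Σ P(x) log₂(P(x) / (1/3))
           = Σ P(x) log₂(P(x)) + log₂(3)
           = log₂(3) - H(P)

H(P) = -Σ P(x) log₂(P(x)):
  -P(1)·log₂(P(1)) = -(1/20)·log₂(1/20) = 0.21610
  -P(2)·log₂(P(2)) = -(7/60)·log₂(7/60) = 0.36161
  -P(3)·log₂(P(3)) = -(5/6)·log₂(5/6) = 0.21920
H(P) = 0.21610 + 0.36161 + 0.21920 = 0.79691 bits

log₂(3) = 1.58496 bits

D_KL(P||U) = 1.58496 - 0.79691 = 0.78805 ≈ 0.7881 bits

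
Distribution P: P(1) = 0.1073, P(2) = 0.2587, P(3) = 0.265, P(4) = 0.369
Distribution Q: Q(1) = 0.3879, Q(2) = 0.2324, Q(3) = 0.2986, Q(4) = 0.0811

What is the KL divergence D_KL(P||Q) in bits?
0.6020 bits

D_KL(P||Q) = Σ P(x) log₂(P(x)/Q(x))

Computing term by term:
  P(1)·log₂(P(1)/Q(1)) = 0.1073·log₂(0.1073/0.3879) = -0.19894
  P(2)·log₂(P(2)/Q(2)) = 0.2587·log₂(0.2587/0.2324) = 0.04001
  P(3)·log₂(P(3)/Q(3)) = 0.265·log₂(0.265/0.2986) = -0.04564
  P(4)·log₂(P(4)/Q(4)) = 0.369·log₂(0.369/0.0811) = 0.80658

D_KL(P||Q) = -0.19894 + 0.04001 - 0.04564 + 0.80658 = 0.60201 ≈ 0.6020 bits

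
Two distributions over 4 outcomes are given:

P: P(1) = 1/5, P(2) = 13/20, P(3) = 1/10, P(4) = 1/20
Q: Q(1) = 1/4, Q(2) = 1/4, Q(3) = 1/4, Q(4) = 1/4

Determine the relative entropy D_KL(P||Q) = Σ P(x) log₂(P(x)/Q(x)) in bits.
0.5834 bits

D_KL(P||Q) = Σ P(x) log₂(P(x)/Q(x))

Computing term by term:
  P(1)·log₂(P(1)/Q(1)) = (1/5)·log₂((1/5)/(1/4)) = -0.06439
  P(2)·log₂(P(2)/Q(2)) = (13/20)·log₂((13/20)/(1/4)) = 0.89603
  P(3)·log₂(P(3)/Q(3)) = (1/10)·log₂((1/10)/(1/4)) = -0.13219
  P(4)·log₂(P(4)/Q(4)) = (1/20)·log₂((1/20)/(1/4)) = -0.11610

D_KL(P||Q) = -0.06439 + 0.89603 - 0.13219 - 0.11610 = 0.58335 ≈ 0.5834 bits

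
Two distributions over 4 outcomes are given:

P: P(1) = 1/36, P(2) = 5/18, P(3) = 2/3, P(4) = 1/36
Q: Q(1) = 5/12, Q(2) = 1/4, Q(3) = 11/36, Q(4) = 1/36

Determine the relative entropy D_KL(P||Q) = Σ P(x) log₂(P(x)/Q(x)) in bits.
0.6841 bits

D_KL(P||Q) = Σ P(x) log₂(P(x)/Q(x))

Computing term by term:
  P(1)·log₂(P(1)/Q(1)) = (1/36)·log₂((1/36)/(5/12)) = -0.10852
  P(2)·log₂(P(2)/Q(2)) = (5/18)·log₂((5/18)/(1/4)) = 0.04222
  P(3)·log₂(P(3)/Q(3)) = (2/3)·log₂((2/3)/(11/36)) = 0.75035
  P(4)·log₂(P(4)/Q(4)) = (1/36)·log₂((1/36)/(1/36)) = 0.00000

D_KL(P||Q) = -0.10852 + 0.04222 + 0.75035 + 0.00000 = 0.68405 ≈ 0.6841 bits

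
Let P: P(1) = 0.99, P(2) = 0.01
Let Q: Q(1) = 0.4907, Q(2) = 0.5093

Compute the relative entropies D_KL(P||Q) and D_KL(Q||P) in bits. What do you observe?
D_KL(P||Q) = 0.9458 bits, D_KL(Q||P) = 2.3911 bits. The two directions give different values (D_KL(Q||P) exceeds D_KL(P||Q) by 1.4453 bits): KL divergence is asymmetric.

D_KL(P||Q) = Σ P(x) log₂(P(x)/Q(x))

Computing term by term:
  P(1)·log₂(P(1)/Q(1)) = 0.99·log₂(0.99/0.4907) = 1.00246
  P(2)·log₂(P(2)/Q(2)) = 0.01·log₂(0.01/0.5093) = -0.05670

D_KL(P||Q) = 1.00246 - 0.05670 = 0.94576 ≈ 0.9458 bits

D_KL(Q||P) = Σ Q(x) log₂(Q(x)/P(x))

Computing term by term:
  Q(1)·log₂(Q(1)/P(1)) = 0.4907·log₂(0.4907/0.99) = -0.49688
  Q(2)·log₂(Q(2)/P(2)) = 0.5093·log₂(0.5093/0.01) = 2.88796

D_KL(Q||P) = -0.49688 + 2.88796 = 2.39108 ≈ 2.3911 bits

These are NOT equal (difference: 1.4453 bits). KL divergence is asymmetric: D_KL(P||Q) ≠ D_KL(Q||P) in general.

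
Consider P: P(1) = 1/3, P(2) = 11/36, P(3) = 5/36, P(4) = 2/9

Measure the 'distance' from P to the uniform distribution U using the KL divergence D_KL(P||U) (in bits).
0.0713 bits

U(i) = 1/4 for all i

D_KL(P||U) = Σ P(x) log₂(P(x) / (1/4))
           = Σ P(x) log₂(P(x)) + log₂(4)
           = log₂(4) - H(P)

H(P) = -Σ P(x) log₂(P(x)):
  -P(1)·log₂(P(1)) = -(1/3)·log₂(1/3) = 0.52832
  -P(2)·log₂(P(2)) = -(11/36)·log₂(11/36) = 0.52265
  -P(3)·log₂(P(3)) = -(5/36)·log₂(5/36) = 0.39556
  -P(4)·log₂(P(4)) = -(2/9)·log₂(2/9) = 0.48221
H(P) = 0.52832 + 0.52265 + 0.39556 + 0.48221 = 1.92874 bits

log₂(4) = 2.00000 bits

D_KL(P||U) = 2.00000 - 1.92874 = 0.07126 ≈ 0.0713 bits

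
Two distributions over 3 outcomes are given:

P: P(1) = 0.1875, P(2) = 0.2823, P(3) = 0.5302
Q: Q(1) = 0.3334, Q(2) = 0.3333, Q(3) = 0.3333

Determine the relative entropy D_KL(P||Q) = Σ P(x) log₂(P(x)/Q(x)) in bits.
0.1318 bits

D_KL(P||Q) = Σ P(x) log₂(P(x)/Q(x))

Computing term by term:
  P(1)·log₂(P(1)/Q(1)) = 0.1875·log₂(0.1875/0.3334) = -0.15569
  P(2)·log₂(P(2)/Q(2)) = 0.2823·log₂(0.2823/0.3333) = -0.06764
  P(3)·log₂(P(3)/Q(3)) = 0.5302·log₂(0.5302/0.3333) = 0.35508

D_KL(P||Q) = -0.15569 - 0.06764 + 0.35508 = 0.13175 ≈ 0.1318 bits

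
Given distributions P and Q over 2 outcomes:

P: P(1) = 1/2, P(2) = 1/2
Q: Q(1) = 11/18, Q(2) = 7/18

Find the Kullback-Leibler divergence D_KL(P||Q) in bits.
0.0365 bits

D_KL(P||Q) = Σ P(x) log₂(P(x)/Q(x))

Computing term by term:
  P(1)·log₂(P(1)/Q(1)) = (1/2)·log₂((1/2)/(11/18)) = -0.14475
  P(2)·log₂(P(2)/Q(2)) = (1/2)·log₂((1/2)/(7/18)) = 0.18129

D_KL(P||Q) = -0.14475 + 0.18129 = 0.03654 ≈ 0.0365 bits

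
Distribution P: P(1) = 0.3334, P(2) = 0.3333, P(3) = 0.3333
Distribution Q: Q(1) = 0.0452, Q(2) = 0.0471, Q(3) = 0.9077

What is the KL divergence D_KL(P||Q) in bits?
1.4203 bits

D_KL(P||Q) = Σ P(x) log₂(P(x)/Q(x))

Computing term by term:
  P(1)·log₂(P(1)/Q(1)) = 0.3334·log₂(0.3334/0.0452) = 0.96115
  P(2)·log₂(P(2)/Q(2)) = 0.3333·log₂(0.3333/0.0471) = 0.94091
  P(3)·log₂(P(3)/Q(3)) = 0.3333·log₂(0.3333/0.9077) = -0.48175

D_KL(P||Q) = 0.96115 + 0.94091 - 0.48175 = 1.42031 ≈ 1.4203 bits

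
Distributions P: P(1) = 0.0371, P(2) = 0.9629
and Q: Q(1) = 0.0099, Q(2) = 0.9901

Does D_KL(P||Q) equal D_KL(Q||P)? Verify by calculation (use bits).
D_KL(P||Q) = 0.0320 bits, D_KL(Q||P) = 0.0209 bits. No — D_KL(P||Q) ≠ D_KL(Q||P) for this pair.

D_KL(P||Q) = Σ P(x) log₂(P(x)/Q(x))

Computing term by term:
  P(1)·log₂(P(1)/Q(1)) = 0.0371·log₂(0.0371/0.0099) = 0.07071
  P(2)·log₂(P(2)/Q(2)) = 0.9629·log₂(0.9629/0.9901) = -0.03870

D_KL(P||Q) = 0.07071 - 0.03870 = 0.03201 ≈ 0.0320 bits

D_KL(Q||P) = Σ Q(x) log₂(Q(x)/P(x))

Computing term by term:
  Q(1)·log₂(Q(1)/P(1)) = 0.0099·log₂(0.0099/0.0371) = -0.01887
  Q(2)·log₂(Q(2)/P(2)) = 0.9901·log₂(0.9901/0.9629) = 0.03979

D_KL(Q||P) = -0.01887 + 0.03979 = 0.02092 ≈ 0.0209 bits

These are NOT equal (difference: 0.0111 bits). KL divergence is asymmetric: D_KL(P||Q) ≠ D_KL(Q||P) in general.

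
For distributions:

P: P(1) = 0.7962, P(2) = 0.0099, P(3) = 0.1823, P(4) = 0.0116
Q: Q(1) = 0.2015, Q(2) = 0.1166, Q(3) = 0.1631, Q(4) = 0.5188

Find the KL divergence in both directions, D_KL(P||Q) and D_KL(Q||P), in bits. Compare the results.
D_KL(P||Q) = 1.5088 bits, D_KL(Q||P) = 2.8338 bits. D_KL(Q||P) is larger than D_KL(P||Q) by 1.3250 bits; the two directions differ.

D_KL(P||Q) = Σ P(x) log₂(P(x)/Q(x))

Computing term by term:
  P(1)·log₂(P(1)/Q(1)) = 0.7962·log₂(0.7962/0.2015) = 1.57835
  P(2)·log₂(P(2)/Q(2)) = 0.0099·log₂(0.0099/0.1166) = -0.03522
  P(3)·log₂(P(3)/Q(3)) = 0.1823·log₂(0.1823/0.1631) = 0.02927
  P(4)·log₂(P(4)/Q(4)) = 0.0116·log₂(0.0116/0.5188) = -0.06360

D_KL(P||Q) = 1.57835 - 0.03522 + 0.02927 - 0.06360 = 1.50880 ≈ 1.5088 bits

D_KL(Q||P) = Σ Q(x) log₂(Q(x)/P(x))

Computing term by term:
  Q(1)·log₂(Q(1)/P(1)) = 0.2015·log₂(0.2015/0.7962) = -0.39944
  Q(2)·log₂(Q(2)/P(2)) = 0.1166·log₂(0.1166/0.0099) = 0.41486
  Q(3)·log₂(Q(3)/P(3)) = 0.1631·log₂(0.1631/0.1823) = -0.02619
  Q(4)·log₂(Q(4)/P(4)) = 0.5188·log₂(0.5188/0.0116) = 2.84457

D_KL(Q||P) = -0.39944 + 0.41486 - 0.02619 + 2.84457 = 2.83380 ≈ 2.8338 bits

These are NOT equal (difference: 1.3250 bits). KL divergence is asymmetric: D_KL(P||Q) ≠ D_KL(Q||P) in general.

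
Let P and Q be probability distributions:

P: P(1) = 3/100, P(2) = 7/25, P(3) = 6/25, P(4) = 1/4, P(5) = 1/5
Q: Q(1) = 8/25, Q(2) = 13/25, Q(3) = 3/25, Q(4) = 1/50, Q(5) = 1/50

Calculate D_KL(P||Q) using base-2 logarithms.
1.4628 bits

D_KL(P||Q) = Σ P(x) log₂(P(x)/Q(x))

Computing term by term:
  P(1)·log₂(P(1)/Q(1)) = (3/100)·log₂((3/100)/(8/25)) = -0.10245
  P(2)·log₂(P(2)/Q(2)) = (7/25)·log₂((7/25)/(13/25)) = -0.25006
  P(3)·log₂(P(3)/Q(3)) = (6/25)·log₂((6/25)/(3/25)) = 0.24000
  P(4)·log₂(P(4)/Q(4)) = (1/4)·log₂((1/4)/(1/50)) = 0.91096
  P(5)·log₂(P(5)/Q(5)) = (1/5)·log₂((1/5)/(1/50)) = 0.66439

D_KL(P||Q) = -0.10245 - 0.25006 + 0.24000 + 0.91096 + 0.66439 = 1.46284 ≈ 1.4628 bits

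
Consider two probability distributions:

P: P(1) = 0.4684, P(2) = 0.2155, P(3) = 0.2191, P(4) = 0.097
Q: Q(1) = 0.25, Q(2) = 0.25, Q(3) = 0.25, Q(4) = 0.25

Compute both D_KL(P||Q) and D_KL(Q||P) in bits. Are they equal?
D_KL(P||Q) = 0.2039 bits, D_KL(Q||P) = 0.2162 bits. No, they are not equal.

D_KL(P||Q) = Σ P(x) log₂(P(x)/Q(x))

Computing term by term:
  P(1)·log₂(P(1)/Q(1)) = 0.4684·log₂(0.4684/0.25) = 0.42428
  P(2)·log₂(P(2)/Q(2)) = 0.2155·log₂(0.2155/0.25) = -0.04617
  P(3)·log₂(P(3)/Q(3)) = 0.2191·log₂(0.2191/0.25) = -0.04170
  P(4)·log₂(P(4)/Q(4)) = 0.097·log₂(0.097/0.25) = -0.13249

D_KL(P||Q) = 0.42428 - 0.04617 - 0.04170 - 0.13249 = 0.20392 ≈ 0.2039 bits

D_KL(Q||P) = Σ Q(x) log₂(Q(x)/P(x))

Computing term by term:
  Q(1)·log₂(Q(1)/P(1)) = 0.25·log₂(0.25/0.4684) = -0.22645
  Q(2)·log₂(Q(2)/P(2)) = 0.25·log₂(0.25/0.2155) = 0.05356
  Q(3)·log₂(Q(3)/P(3)) = 0.25·log₂(0.25/0.2191) = 0.04758
  Q(4)·log₂(Q(4)/P(4)) = 0.25·log₂(0.25/0.097) = 0.34147

D_KL(Q||P) = -0.22645 + 0.05356 + 0.04758 + 0.34147 = 0.21616 ≈ 0.2162 bits

These are NOT equal (difference: 0.0123 bits). KL divergence is asymmetric: D_KL(P||Q) ≠ D_KL(Q||P) in general.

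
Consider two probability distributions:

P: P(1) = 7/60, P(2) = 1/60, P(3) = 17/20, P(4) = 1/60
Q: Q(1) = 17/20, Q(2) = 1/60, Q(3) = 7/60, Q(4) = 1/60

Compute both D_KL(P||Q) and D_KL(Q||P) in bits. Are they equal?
D_KL(P||Q) = 2.1011 bits, D_KL(Q||P) = 2.1011 bits. Yes, in this case they are equal (although KL divergence is not symmetric in general).

D_KL(P||Q) = Σ P(x) log₂(P(x)/Q(x))

Computing term by term:
  P(1)·log₂(P(1)/Q(1)) = (7/60)·log₂((7/60)/(17/20)) = -0.33426
  P(2)·log₂(P(2)/Q(2)) = (1/60)·log₂((1/60)/(1/60)) = 0.00000
  P(3)·log₂(P(3)/Q(3)) = (17/20)·log₂((17/20)/(7/60)) = 2.43531
  P(4)·log₂(P(4)/Q(4)) = (1/60)·log₂((1/60)/(1/60)) = 0.00000

D_KL(P||Q) = -0.33426 + 0.00000 + 2.43531 + 0.00000 = 2.10105 ≈ 2.1011 bits

D_KL(Q||P) = Σ Q(x) log₂(Q(x)/P(x))

Computing term by term:
  Q(1)·log₂(Q(1)/P(1)) = (17/20)·log₂((17/20)/(7/60)) = 2.43531
  Q(2)·log₂(Q(2)/P(2)) = (1/60)·log₂((1/60)/(1/60)) = 0.00000
  Q(3)·log₂(Q(3)/P(3)) = (7/60)·log₂((7/60)/(17/20)) = -0.33426
  Q(4)·log₂(Q(4)/P(4)) = (1/60)·log₂((1/60)/(1/60)) = 0.00000

D_KL(Q||P) = 2.43531 + 0.00000 - 0.33426 + 0.00000 = 2.10105 ≈ 2.1011 bits

These ARE equal here. Q is P with outcomes relabeled (Q(1) = P(3), Q(2) = P(4), Q(3) = P(1), Q(4) = P(2)) by a relabeling that is its own inverse, so the two sums contain exactly the same terms in a different order. This is a special case — KL divergence is not symmetric in general: D_KL(P||Q) ≠ D_KL(Q||P) for most P, Q.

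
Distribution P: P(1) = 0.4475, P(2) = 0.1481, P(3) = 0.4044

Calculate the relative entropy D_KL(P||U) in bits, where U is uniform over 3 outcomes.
0.1296 bits

U(i) = 1/3 for all i

D_KL(P||U) = Σ P(x) log₂(P(x) / (1/3))
           = Σ P(x) log₂(P(x)) + log₂(3)
           = log₂(3) - H(P)

H(P) = -Σ P(x) log₂(P(x)):
  -P(1)·log₂(P(1)) = -(0.4475)·log₂(0.4475) = 0.51912
  -P(2)·log₂(P(2)) = -(0.1481)·log₂(0.1481) = 0.40807
  -P(3)·log₂(P(3)) = -(0.4044)·log₂(0.4044) = 0.52821
H(P) = 0.51912 + 0.40807 + 0.52821 = 1.45540 bits

log₂(3) = 1.58496 bits

D_KL(P||U) = 1.58496 - 1.45540 = 0.12956 ≈ 0.1296 bits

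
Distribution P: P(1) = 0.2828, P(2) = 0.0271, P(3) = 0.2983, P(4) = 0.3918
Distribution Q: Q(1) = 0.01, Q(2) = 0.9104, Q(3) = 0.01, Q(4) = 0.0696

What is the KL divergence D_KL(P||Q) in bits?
3.6642 bits

D_KL(P||Q) = Σ P(x) log₂(P(x)/Q(x))

Computing term by term:
  P(1)·log₂(P(1)/Q(1)) = 0.2828·log₂(0.2828/0.01) = 1.36358
  P(2)·log₂(P(2)/Q(2)) = 0.0271·log₂(0.0271/0.9104) = -0.13740
  P(3)·log₂(P(3)/Q(3)) = 0.2983·log₂(0.2983/0.01) = 1.46128
  P(4)·log₂(P(4)/Q(4)) = 0.3918·log₂(0.3918/0.0696) = 0.97674

D_KL(P||Q) = 1.36358 - 0.13740 + 1.46128 + 0.97674 = 3.66420 ≈ 3.6642 bits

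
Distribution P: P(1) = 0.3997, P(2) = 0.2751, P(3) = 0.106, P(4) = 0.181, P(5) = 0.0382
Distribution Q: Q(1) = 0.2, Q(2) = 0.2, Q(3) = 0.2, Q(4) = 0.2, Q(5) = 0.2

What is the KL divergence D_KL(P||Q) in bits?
0.3114 bits

D_KL(P||Q) = Σ P(x) log₂(P(x)/Q(x))

Computing term by term:
  P(1)·log₂(P(1)/Q(1)) = 0.3997·log₂(0.3997/0.2) = 0.39927
  P(2)·log₂(P(2)/Q(2)) = 0.2751·log₂(0.2751/0.2) = 0.12653
  P(3)·log₂(P(3)/Q(3)) = 0.106·log₂(0.106/0.2) = -0.09709
  P(4)·log₂(P(4)/Q(4)) = 0.181·log₂(0.181/0.2) = -0.02607
  P(5)·log₂(P(5)/Q(5)) = 0.0382·log₂(0.0382/0.2) = -0.09124

D_KL(P||Q) = 0.39927 + 0.12653 - 0.09709 - 0.02607 - 0.09124 = 0.31140 ≈ 0.3114 bits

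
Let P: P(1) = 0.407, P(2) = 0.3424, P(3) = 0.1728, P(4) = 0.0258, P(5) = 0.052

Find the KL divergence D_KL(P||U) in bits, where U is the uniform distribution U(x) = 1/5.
0.4691 bits

U(i) = 1/5 for all i

D_KL(P||U) = Σ P(x) log₂(P(x) / (1/5))
           = Σ P(x) log₂(P(x)) + log₂(5)
           = log₂(5) - H(P)

H(P) = -Σ P(x) log₂(P(x)):
  -P(1)·log₂(P(1)) = -(0.407)·log₂(0.407) = 0.52784
  -P(2)·log₂(P(2)) = -(0.3424)·log₂(0.3424) = 0.52943
  -P(3)·log₂(P(3)) = -(0.1728)·log₂(0.1728) = 0.43767
  -P(4)·log₂(P(4)) = -(0.0258)·log₂(0.0258) = 0.13613
  -P(5)·log₂(P(5)) = -(0.052)·log₂(0.052) = 0.22180
H(P) = 0.52784 + 0.52943 + 0.43767 + 0.13613 + 0.22180 = 1.85287 bits

log₂(5) = 2.32193 bits

D_KL(P||U) = 2.32193 - 1.85287 = 0.46906 ≈ 0.4691 bits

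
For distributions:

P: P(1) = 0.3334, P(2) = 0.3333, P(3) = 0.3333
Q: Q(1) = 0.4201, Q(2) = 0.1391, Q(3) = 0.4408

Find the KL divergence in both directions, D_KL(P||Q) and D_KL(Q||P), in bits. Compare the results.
D_KL(P||Q) = 0.1746 bits, D_KL(Q||P) = 0.1425 bits. D_KL(P||Q) is larger than D_KL(Q||P) by 0.0321 bits; the two directions differ.

D_KL(P||Q) = Σ P(x) log₂(P(x)/Q(x))

Computing term by term:
  P(1)·log₂(P(1)/Q(1)) = 0.3334·log₂(0.3334/0.4201) = -0.11118
  P(2)·log₂(P(2)/Q(2)) = 0.3333·log₂(0.3333/0.1391) = 0.42019
  P(3)·log₂(P(3)/Q(3)) = 0.3333·log₂(0.3333/0.4408) = -0.13442

D_KL(P||Q) = -0.11118 + 0.42019 - 0.13442 = 0.17459 ≈ 0.1746 bits

D_KL(Q||P) = Σ Q(x) log₂(Q(x)/P(x))

Computing term by term:
  Q(1)·log₂(Q(1)/P(1)) = 0.4201·log₂(0.4201/0.3334) = 0.14009
  Q(2)·log₂(Q(2)/P(2)) = 0.1391·log₂(0.1391/0.3333) = -0.17536
  Q(3)·log₂(Q(3)/P(3)) = 0.4408·log₂(0.4408/0.3333) = 0.17778

D_KL(Q||P) = 0.14009 - 0.17536 + 0.17778 = 0.14251 ≈ 0.1425 bits

These are NOT equal (difference: 0.0321 bits). KL divergence is asymmetric: D_KL(P||Q) ≠ D_KL(Q||P) in general.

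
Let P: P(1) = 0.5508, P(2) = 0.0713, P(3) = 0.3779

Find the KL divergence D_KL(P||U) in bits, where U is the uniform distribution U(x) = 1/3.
0.3089 bits

U(i) = 1/3 for all i

D_KL(P||U) = Σ P(x) log₂(P(x) / (1/3))
           = Σ P(x) log₂(P(x)) + log₂(3)
           = log₂(3) - H(P)

H(P) = -Σ P(x) log₂(P(x)):
  -P(1)·log₂(P(1)) = -(0.5508)·log₂(0.5508) = 0.47391
  -P(2)·log₂(P(2)) = -(0.0713)·log₂(0.0713) = 0.27165
  -P(3)·log₂(P(3)) = -(0.3779)·log₂(0.3779) = 0.53054
H(P) = 0.47391 + 0.27165 + 0.53054 = 1.27610 bits

log₂(3) = 1.58496 bits

D_KL(P||U) = 1.58496 - 1.27610 = 0.30886 ≈ 0.3089 bits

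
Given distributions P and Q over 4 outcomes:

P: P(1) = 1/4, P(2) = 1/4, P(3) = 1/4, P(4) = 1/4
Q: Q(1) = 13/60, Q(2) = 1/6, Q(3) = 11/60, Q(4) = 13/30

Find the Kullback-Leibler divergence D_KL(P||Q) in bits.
0.1113 bits

D_KL(P||Q) = Σ P(x) log₂(P(x)/Q(x))

Computing term by term:
  P(1)·log₂(P(1)/Q(1)) = (1/4)·log₂((1/4)/(13/60)) = 0.05161
  P(2)·log₂(P(2)/Q(2)) = (1/4)·log₂((1/4)/(1/6)) = 0.14624
  P(3)·log₂(P(3)/Q(3)) = (1/4)·log₂((1/4)/(11/60)) = 0.11186
  P(4)·log₂(P(4)/Q(4)) = (1/4)·log₂((1/4)/(13/30)) = -0.19839

D_KL(P||Q) = 0.05161 + 0.14624 + 0.11186 - 0.19839 = 0.11132 ≈ 0.1113 bits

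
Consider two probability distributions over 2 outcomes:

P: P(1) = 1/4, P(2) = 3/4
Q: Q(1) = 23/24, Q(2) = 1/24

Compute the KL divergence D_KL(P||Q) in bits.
2.6428 bits

D_KL(P||Q) = Σ P(x) log₂(P(x)/Q(x))

Computing term by term:
  P(1)·log₂(P(1)/Q(1)) = (1/4)·log₂((1/4)/(23/24)) = -0.48465
  P(2)·log₂(P(2)/Q(2)) = (3/4)·log₂((3/4)/(1/24)) = 3.12744

D_KL(P||Q) = -0.48465 + 3.12744 = 2.64279 ≈ 2.6428 bits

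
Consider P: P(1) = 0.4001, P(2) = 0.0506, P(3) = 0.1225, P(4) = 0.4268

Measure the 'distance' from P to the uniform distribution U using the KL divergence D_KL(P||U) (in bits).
0.3581 bits

U(i) = 1/4 for all i

D_KL(P||U) = Σ P(x) log₂(P(x) / (1/4))
           = Σ P(x) log₂(P(x)) + log₂(4)
           = log₂(4) - H(P)

H(P) = -Σ P(x) log₂(P(x)):
  -P(1)·log₂(P(1)) = -(0.4001)·log₂(0.4001) = 0.52876
  -P(2)·log₂(P(2)) = -(0.0506)·log₂(0.0506) = 0.21782
  -P(3)·log₂(P(3)) = -(0.1225)·log₂(0.1225) = 0.37107
  -P(4)·log₂(P(4)) = -(0.4268)·log₂(0.4268) = 0.52427
H(P) = 0.52876 + 0.21782 + 0.37107 + 0.52427 = 1.64192 bits

log₂(4) = 2.00000 bits

D_KL(P||U) = 2.00000 - 1.64192 = 0.35808 ≈ 0.3581 bits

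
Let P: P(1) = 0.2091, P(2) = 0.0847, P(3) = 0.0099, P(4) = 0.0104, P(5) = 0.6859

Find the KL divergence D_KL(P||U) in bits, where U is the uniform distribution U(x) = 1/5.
1.0407 bits

U(i) = 1/5 for all i

D_KL(P||U) = Σ P(x) log₂(P(x) / (1/5))
           = Σ P(x) log₂(P(x)) + log₂(5)
           = log₂(5) - H(P)

H(P) = -Σ P(x) log₂(P(x)):
  -P(1)·log₂(P(1)) = -(0.2091)·log₂(0.2091) = 0.47209
  -P(2)·log₂(P(2)) = -(0.0847)·log₂(0.0847) = 0.30166
  -P(3)·log₂(P(3)) = -(0.0099)·log₂(0.0099) = 0.06592
  -P(4)·log₂(P(4)) = -(0.0104)·log₂(0.0104) = 0.06851
  -P(5)·log₂(P(5)) = -(0.6859)·log₂(0.6859) = 0.37308
H(P) = 0.47209 + 0.30166 + 0.06592 + 0.06851 + 0.37308 = 1.28126 bits

log₂(5) = 2.32193 bits

D_KL(P||U) = 2.32193 - 1.28126 = 1.04067 ≈ 1.0407 bits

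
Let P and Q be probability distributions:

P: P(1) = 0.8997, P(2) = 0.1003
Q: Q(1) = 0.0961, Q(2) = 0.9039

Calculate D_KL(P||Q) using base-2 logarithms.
2.5850 bits

D_KL(P||Q) = Σ P(x) log₂(P(x)/Q(x))

Computing term by term:
  P(1)·log₂(P(1)/Q(1)) = 0.8997·log₂(0.8997/0.0961) = 2.90318
  P(2)·log₂(P(2)/Q(2)) = 0.1003·log₂(0.1003/0.9039) = -0.31814

D_KL(P||Q) = 2.90318 - 0.31814 = 2.58504 ≈ 2.5850 bits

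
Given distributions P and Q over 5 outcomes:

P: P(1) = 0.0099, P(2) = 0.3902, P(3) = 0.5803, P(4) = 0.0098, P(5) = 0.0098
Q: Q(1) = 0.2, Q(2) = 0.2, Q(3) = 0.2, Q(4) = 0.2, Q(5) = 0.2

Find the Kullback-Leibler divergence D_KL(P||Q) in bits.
1.1398 bits

D_KL(P||Q) = Σ P(x) log₂(P(x)/Q(x))

Computing term by term:
  P(1)·log₂(P(1)/Q(1)) = 0.0099·log₂(0.0099/0.2) = -0.04293
  P(2)·log₂(P(2)/Q(2)) = 0.3902·log₂(0.3902/0.2) = 0.37624
  P(3)·log₂(P(3)/Q(3)) = 0.5803·log₂(0.5803/0.2) = 0.89180
  P(4)·log₂(P(4)/Q(4)) = 0.0098·log₂(0.0098/0.2) = -0.04264
  P(5)·log₂(P(5)/Q(5)) = 0.0098·log₂(0.0098/0.2) = -0.04264

D_KL(P||Q) = -0.04293 + 0.37624 + 0.89180 - 0.04264 - 0.04264 = 1.13983 ≈ 1.1398 bits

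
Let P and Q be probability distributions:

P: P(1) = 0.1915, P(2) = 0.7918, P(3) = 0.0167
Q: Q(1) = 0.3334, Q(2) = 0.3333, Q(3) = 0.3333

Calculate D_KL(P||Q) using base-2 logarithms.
0.7631 bits

D_KL(P||Q) = Σ P(x) log₂(P(x)/Q(x))

Computing term by term:
  P(1)·log₂(P(1)/Q(1)) = 0.1915·log₂(0.1915/0.3334) = -0.15318
  P(2)·log₂(P(2)/Q(2)) = 0.7918·log₂(0.7918/0.3333) = 0.98842
  P(3)·log₂(P(3)/Q(3)) = 0.0167·log₂(0.0167/0.3333) = -0.07213

D_KL(P||Q) = -0.15318 + 0.98842 - 0.07213 = 0.76311 ≈ 0.7631 bits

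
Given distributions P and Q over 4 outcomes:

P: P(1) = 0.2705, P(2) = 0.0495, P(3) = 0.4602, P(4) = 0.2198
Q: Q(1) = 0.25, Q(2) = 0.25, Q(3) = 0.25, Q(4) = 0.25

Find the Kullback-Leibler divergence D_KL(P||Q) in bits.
0.2794 bits

D_KL(P||Q) = Σ P(x) log₂(P(x)/Q(x))

Computing term by term:
  P(1)·log₂(P(1)/Q(1)) = 0.2705·log₂(0.2705/0.25) = 0.03076
  P(2)·log₂(P(2)/Q(2)) = 0.0495·log₂(0.0495/0.25) = -0.11565
  P(3)·log₂(P(3)/Q(3)) = 0.4602·log₂(0.4602/0.25) = 0.40513
  P(4)·log₂(P(4)/Q(4)) = 0.2198·log₂(0.2198/0.25) = -0.04082

D_KL(P||Q) = 0.03076 - 0.11565 + 0.40513 - 0.04082 = 0.27942 ≈ 0.2794 bits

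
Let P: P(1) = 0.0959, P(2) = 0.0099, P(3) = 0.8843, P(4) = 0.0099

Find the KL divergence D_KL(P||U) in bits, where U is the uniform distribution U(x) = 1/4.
1.3869 bits

U(i) = 1/4 for all i

D_KL(P||U) = Σ P(x) log₂(P(x) / (1/4))
           = Σ P(x) log₂(P(x)) + log₂(4)
           = log₂(4) - H(P)

H(P) = -Σ P(x) log₂(P(x)):
  -P(1)·log₂(P(1)) = -(0.0959)·log₂(0.0959) = 0.32437
  -P(2)·log₂(P(2)) = -(0.0099)·log₂(0.0099) = 0.06592
  -P(3)·log₂(P(3)) = -(0.8843)·log₂(0.8843) = 0.15687
  -P(4)·log₂(P(4)) = -(0.0099)·log₂(0.0099) = 0.06592
H(P) = 0.32437 + 0.06592 + 0.15687 + 0.06592 = 0.61308 bits

log₂(4) = 2.00000 bits

D_KL(P||U) = 2.00000 - 0.61308 = 1.38692 ≈ 1.3869 bits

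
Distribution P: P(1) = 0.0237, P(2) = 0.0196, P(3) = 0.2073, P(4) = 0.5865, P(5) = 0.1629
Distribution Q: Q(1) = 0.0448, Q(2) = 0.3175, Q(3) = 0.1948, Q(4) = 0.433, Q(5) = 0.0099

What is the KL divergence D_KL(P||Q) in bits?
0.8330 bits

D_KL(P||Q) = Σ P(x) log₂(P(x)/Q(x))

Computing term by term:
  P(1)·log₂(P(1)/Q(1)) = 0.0237·log₂(0.0237/0.0448) = -0.02177
  P(2)·log₂(P(2)/Q(2)) = 0.0196·log₂(0.0196/0.3175) = -0.07875
  P(3)·log₂(P(3)/Q(3)) = 0.2073·log₂(0.2073/0.1948) = 0.01860
  P(4)·log₂(P(4)/Q(4)) = 0.5865·log₂(0.5865/0.433) = 0.25675
  P(5)·log₂(P(5)/Q(5)) = 0.1629·log₂(0.1629/0.0099) = 0.65818

D_KL(P||Q) = -0.02177 - 0.07875 + 0.01860 + 0.25675 + 0.65818 = 0.83301 ≈ 0.8330 bits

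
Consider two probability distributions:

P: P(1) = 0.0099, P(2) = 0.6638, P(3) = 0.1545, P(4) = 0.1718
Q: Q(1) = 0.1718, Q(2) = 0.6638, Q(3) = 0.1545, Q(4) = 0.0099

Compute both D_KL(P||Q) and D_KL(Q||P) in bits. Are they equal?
D_KL(P||Q) = 0.6666 bits, D_KL(Q||P) = 0.6666 bits. Yes, in this case they are equal (although KL divergence is not symmetric in general).

D_KL(P||Q) = Σ P(x) log₂(P(x)/Q(x))

Computing term by term:
  P(1)·log₂(P(1)/Q(1)) = 0.0099·log₂(0.0099/0.1718) = -0.04076
  P(2)·log₂(P(2)/Q(2)) = 0.6638·log₂(0.6638/0.6638) = 0.00000
  P(3)·log₂(P(3)/Q(3)) = 0.1545·log₂(0.1545/0.1545) = 0.00000
  P(4)·log₂(P(4)/Q(4)) = 0.1718·log₂(0.1718/0.0099) = 0.70733

D_KL(P||Q) = -0.04076 + 0.00000 + 0.00000 + 0.70733 = 0.66657 ≈ 0.6666 bits

D_KL(Q||P) = Σ Q(x) log₂(Q(x)/P(x))

Computing term by term:
  Q(1)·log₂(Q(1)/P(1)) = 0.1718·log₂(0.1718/0.0099) = 0.70733
  Q(2)·log₂(Q(2)/P(2)) = 0.6638·log₂(0.6638/0.6638) = 0.00000
  Q(3)·log₂(Q(3)/P(3)) = 0.1545·log₂(0.1545/0.1545) = 0.00000
  Q(4)·log₂(Q(4)/P(4)) = 0.0099·log₂(0.0099/0.1718) = -0.04076

D_KL(Q||P) = 0.70733 + 0.00000 + 0.00000 - 0.04076 = 0.66657 ≈ 0.6666 bits

These ARE equal here. Q is P with outcomes relabeled (Q(1) = P(4), Q(4) = P(1)) by a relabeling that is its own inverse, so the two sums contain exactly the same terms in a different order. This is a special case — KL divergence is not symmetric in general: D_KL(P||Q) ≠ D_KL(Q||P) for most P, Q.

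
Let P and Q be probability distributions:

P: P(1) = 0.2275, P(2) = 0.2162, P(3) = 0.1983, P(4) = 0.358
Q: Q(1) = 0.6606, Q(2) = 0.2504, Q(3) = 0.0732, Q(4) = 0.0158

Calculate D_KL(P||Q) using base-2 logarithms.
1.5011 bits

D_KL(P||Q) = Σ P(x) log₂(P(x)/Q(x))

Computing term by term:
  P(1)·log₂(P(1)/Q(1)) = 0.2275·log₂(0.2275/0.6606) = -0.34987
  P(2)·log₂(P(2)/Q(2)) = 0.2162·log₂(0.2162/0.2504) = -0.04581
  P(3)·log₂(P(3)/Q(3)) = 0.1983·log₂(0.1983/0.0732) = 0.28511
  P(4)·log₂(P(4)/Q(4)) = 0.358·log₂(0.358/0.0158) = 1.61170

D_KL(P||Q) = -0.34987 - 0.04581 + 0.28511 + 1.61170 = 1.50113 ≈ 1.5011 bits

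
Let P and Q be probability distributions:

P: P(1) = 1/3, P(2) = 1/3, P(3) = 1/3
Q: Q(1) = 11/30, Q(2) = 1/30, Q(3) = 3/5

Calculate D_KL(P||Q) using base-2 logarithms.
0.7788 bits

D_KL(P||Q) = Σ P(x) log₂(P(x)/Q(x))

Computing term by term:
  P(1)·log₂(P(1)/Q(1)) = (1/3)·log₂((1/3)/(11/30)) = -0.04583
  P(2)·log₂(P(2)/Q(2)) = (1/3)·log₂((1/3)/(1/30)) = 1.10731
  P(3)·log₂(P(3)/Q(3)) = (1/3)·log₂((1/3)/(3/5)) = -0.28267

D_KL(P||Q) = -0.04583 + 1.10731 - 0.28267 = 0.77881 ≈ 0.7788 bits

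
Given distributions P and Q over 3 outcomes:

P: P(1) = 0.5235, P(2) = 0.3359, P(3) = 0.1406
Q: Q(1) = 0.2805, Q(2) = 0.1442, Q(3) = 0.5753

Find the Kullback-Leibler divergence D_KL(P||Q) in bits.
0.5952 bits

D_KL(P||Q) = Σ P(x) log₂(P(x)/Q(x))

Computing term by term:
  P(1)·log₂(P(1)/Q(1)) = 0.5235·log₂(0.5235/0.2805) = 0.47125
  P(2)·log₂(P(2)/Q(2)) = 0.3359·log₂(0.3359/0.1442) = 0.40978
  P(3)·log₂(P(3)/Q(3)) = 0.1406·log₂(0.1406/0.5753) = -0.28580

D_KL(P||Q) = 0.47125 + 0.40978 - 0.28580 = 0.59523 ≈ 0.5952 bits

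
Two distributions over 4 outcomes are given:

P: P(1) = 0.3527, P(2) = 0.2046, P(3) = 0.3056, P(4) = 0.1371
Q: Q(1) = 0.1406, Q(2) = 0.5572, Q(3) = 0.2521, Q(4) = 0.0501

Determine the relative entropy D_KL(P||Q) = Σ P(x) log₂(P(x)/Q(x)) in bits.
0.4562 bits

D_KL(P||Q) = Σ P(x) log₂(P(x)/Q(x))

Computing term by term:
  P(1)·log₂(P(1)/Q(1)) = 0.3527·log₂(0.3527/0.1406) = 0.46798
  P(2)·log₂(P(2)/Q(2)) = 0.2046·log₂(0.2046/0.5572) = -0.29573
  P(3)·log₂(P(3)/Q(3)) = 0.3056·log₂(0.3056/0.2521) = 0.08485
  P(4)·log₂(P(4)/Q(4)) = 0.1371·log₂(0.1371/0.0501) = 0.19912

D_KL(P||Q) = 0.46798 - 0.29573 + 0.08485 + 0.19912 = 0.45622 ≈ 0.4562 bits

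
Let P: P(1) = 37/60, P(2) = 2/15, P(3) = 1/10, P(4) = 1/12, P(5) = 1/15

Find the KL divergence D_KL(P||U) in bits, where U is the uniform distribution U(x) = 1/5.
0.6129 bits

U(i) = 1/5 for all i

D_KL(P||U) = Σ P(x) log₂(P(x) / (1/5))
           = Σ P(x) log₂(P(x)) + log₂(5)
           = log₂(5) - H(P)

H(P) = -Σ P(x) log₂(P(x)):
  -P(1)·log₂(P(1)) = -(37/60)·log₂(37/60) = 0.43009
  -P(2)·log₂(P(2)) = -(2/15)·log₂(2/15) = 0.38759
  -P(3)·log₂(P(3)) = -(1/10)·log₂(1/10) = 0.33219
  -P(4)·log₂(P(4)) = -(1/12)·log₂(1/12) = 0.29875
  -P(5)·log₂(P(5)) = -(1/15)·log₂(1/15) = 0.26046
H(P) = 0.43009 + 0.38759 + 0.33219 + 0.29875 + 0.26046 = 1.70908 bits

log₂(5) = 2.32193 bits

D_KL(P||U) = 2.32193 - 1.70908 = 0.61285 ≈ 0.6129 bits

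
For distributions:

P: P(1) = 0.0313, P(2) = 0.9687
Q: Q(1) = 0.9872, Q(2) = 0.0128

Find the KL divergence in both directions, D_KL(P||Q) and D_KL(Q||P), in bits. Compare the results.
D_KL(P||Q) = 5.8906 bits, D_KL(Q||P) = 4.8355 bits. D_KL(P||Q) is larger than D_KL(Q||P) by 1.0551 bits; the two directions differ.

D_KL(P||Q) = Σ P(x) log₂(P(x)/Q(x))

Computing term by term:
  P(1)·log₂(P(1)/Q(1)) = 0.0313·log₂(0.0313/0.9872) = -0.15585
  P(2)·log₂(P(2)/Q(2)) = 0.9687·log₂(0.9687/0.0128) = 6.04646

D_KL(P||Q) = -0.15585 + 6.04646 = 5.89061 ≈ 5.8906 bits

D_KL(Q||P) = Σ Q(x) log₂(Q(x)/P(x))

Computing term by term:
  Q(1)·log₂(Q(1)/P(1)) = 0.9872·log₂(0.9872/0.0313) = 4.91538
  Q(2)·log₂(Q(2)/P(2)) = 0.0128·log₂(0.0128/0.9687) = -0.07990

D_KL(Q||P) = 4.91538 - 0.07990 = 4.83548 ≈ 4.8355 bits

These are NOT equal (difference: 1.0551 bits). KL divergence is asymmetric: D_KL(P||Q) ≠ D_KL(Q||P) in general.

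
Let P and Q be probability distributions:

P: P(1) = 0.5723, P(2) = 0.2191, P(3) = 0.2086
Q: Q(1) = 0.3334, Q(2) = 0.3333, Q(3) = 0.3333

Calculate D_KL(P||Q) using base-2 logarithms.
0.1725 bits

D_KL(P||Q) = Σ P(x) log₂(P(x)/Q(x))

Computing term by term:
  P(1)·log₂(P(1)/Q(1)) = 0.5723·log₂(0.5723/0.3334) = 0.44612
  P(2)·log₂(P(2)/Q(2)) = 0.2191·log₂(0.2191/0.3333) = -0.13261
  P(3)·log₂(P(3)/Q(3)) = 0.2086·log₂(0.2086/0.3333) = -0.14103

D_KL(P||Q) = 0.44612 - 0.13261 - 0.14103 = 0.17248 ≈ 0.1725 bits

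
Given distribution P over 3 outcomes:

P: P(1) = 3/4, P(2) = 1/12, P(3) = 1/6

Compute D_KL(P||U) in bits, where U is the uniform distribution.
0.5441 bits

U(i) = 1/3 for all i

D_KL(P||U) = Σ P(x) log₂(P(x) / (1/3))
           = Σ P(x) log₂(P(x)) + log₂(3)
           = log₂(3) - H(P)

H(P) = -Σ P(x) log₂(P(x)):
  -P(1)·log₂(P(1)) = -(3/4)·log₂(3/4) = 0.31128
  -P(2)·log₂(P(2)) = -(1/12)·log₂(1/12) = 0.29875
  -P(3)·log₂(P(3)) = -(1/6)·log₂(1/6) = 0.43083
H(P) = 0.31128 + 0.29875 + 0.43083 = 1.04086 bits

log₂(3) = 1.58496 bits

D_KL(P||U) = 1.58496 - 1.04086 = 0.54410 ≈ 0.5441 bits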